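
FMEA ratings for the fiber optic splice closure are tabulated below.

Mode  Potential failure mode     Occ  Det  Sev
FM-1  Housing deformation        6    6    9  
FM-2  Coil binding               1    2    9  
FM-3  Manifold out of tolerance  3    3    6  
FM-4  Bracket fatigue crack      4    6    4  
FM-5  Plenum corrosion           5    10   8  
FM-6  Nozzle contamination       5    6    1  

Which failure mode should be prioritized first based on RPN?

RPN = Severity × Occurrence × Detection:
  FM-1: 9 × 6 × 6 = 324
  FM-2: 9 × 1 × 2 = 18
  FM-3: 6 × 3 × 3 = 54
  FM-4: 4 × 4 × 6 = 96
  FM-5: 8 × 5 × 10 = 400
  FM-6: 1 × 5 × 6 = 30
Highest RPN is 400 → FM-5.

FM-5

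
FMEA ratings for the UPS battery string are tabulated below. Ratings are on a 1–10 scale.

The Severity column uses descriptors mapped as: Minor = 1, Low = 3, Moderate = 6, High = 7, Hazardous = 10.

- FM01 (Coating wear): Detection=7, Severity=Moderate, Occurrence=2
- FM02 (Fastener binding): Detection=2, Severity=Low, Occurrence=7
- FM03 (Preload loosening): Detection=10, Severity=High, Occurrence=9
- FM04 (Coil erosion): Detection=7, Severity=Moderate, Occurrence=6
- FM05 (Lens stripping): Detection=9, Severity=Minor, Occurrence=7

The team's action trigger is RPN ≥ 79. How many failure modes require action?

3

RPN = Severity × Occurrence × Detection:
  FM01: 6 × 2 × 7 = 84
  FM02: 3 × 7 × 2 = 42
  FM03: 7 × 9 × 10 = 630
  FM04: 6 × 6 × 7 = 252
  FM05: 1 × 7 × 9 = 63
Modes with RPN ≥ 79: FM01 (84), FM03 (630), FM04 (252) → 3.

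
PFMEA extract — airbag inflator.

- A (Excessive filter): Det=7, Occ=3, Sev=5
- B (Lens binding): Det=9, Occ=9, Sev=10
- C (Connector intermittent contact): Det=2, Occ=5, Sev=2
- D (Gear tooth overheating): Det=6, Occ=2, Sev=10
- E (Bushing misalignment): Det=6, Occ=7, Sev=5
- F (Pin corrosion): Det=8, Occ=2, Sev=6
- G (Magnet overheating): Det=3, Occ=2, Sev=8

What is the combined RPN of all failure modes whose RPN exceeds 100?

1245

RPN = Severity × Occurrence × Detection:
  A: 5 × 3 × 7 = 105
  B: 10 × 9 × 9 = 810
  C: 2 × 5 × 2 = 20
  D: 10 × 2 × 6 = 120
  E: 5 × 7 × 6 = 210
  F: 6 × 2 × 8 = 96
  G: 8 × 2 × 3 = 48
RPN > 100: A (105), B (810), D (120), E (210).
Sum: 105 + 810 + 120 + 210 = 1245.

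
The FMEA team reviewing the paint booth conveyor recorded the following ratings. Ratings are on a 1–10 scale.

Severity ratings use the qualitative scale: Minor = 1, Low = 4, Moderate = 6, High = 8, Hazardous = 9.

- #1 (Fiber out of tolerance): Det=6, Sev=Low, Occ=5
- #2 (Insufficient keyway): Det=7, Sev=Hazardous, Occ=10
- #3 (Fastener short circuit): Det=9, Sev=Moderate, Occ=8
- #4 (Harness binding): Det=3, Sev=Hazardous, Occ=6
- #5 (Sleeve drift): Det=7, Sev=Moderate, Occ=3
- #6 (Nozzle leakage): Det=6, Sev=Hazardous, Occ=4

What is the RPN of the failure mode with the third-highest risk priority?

RPN = Severity × Occurrence × Detection:
  #1: 4 × 5 × 6 = 120
  #2: 9 × 10 × 7 = 630
  #3: 6 × 8 × 9 = 432
  #4: 9 × 6 × 3 = 162
  #5: 6 × 3 × 7 = 126
  #6: 9 × 4 × 6 = 216
Sorted descending: 630, 432, 216, 162, 126, 120.
The third-highest RPN is 216 (#6).

216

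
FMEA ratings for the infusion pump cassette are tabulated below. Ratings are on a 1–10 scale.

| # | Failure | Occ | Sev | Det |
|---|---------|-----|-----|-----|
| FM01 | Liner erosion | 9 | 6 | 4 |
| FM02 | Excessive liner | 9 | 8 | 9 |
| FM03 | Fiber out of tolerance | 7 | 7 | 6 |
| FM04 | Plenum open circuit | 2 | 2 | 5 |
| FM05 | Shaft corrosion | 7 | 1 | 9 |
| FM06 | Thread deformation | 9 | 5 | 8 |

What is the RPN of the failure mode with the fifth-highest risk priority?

RPN = Severity × Occurrence × Detection:
  FM01: 6 × 9 × 4 = 216
  FM02: 8 × 9 × 9 = 648
  FM03: 7 × 7 × 6 = 294
  FM04: 2 × 2 × 5 = 20
  FM05: 1 × 7 × 9 = 63
  FM06: 5 × 9 × 8 = 360
Sorted descending: 648, 360, 294, 216, 63, 20.
The fifth-highest RPN is 63 (FM05).

63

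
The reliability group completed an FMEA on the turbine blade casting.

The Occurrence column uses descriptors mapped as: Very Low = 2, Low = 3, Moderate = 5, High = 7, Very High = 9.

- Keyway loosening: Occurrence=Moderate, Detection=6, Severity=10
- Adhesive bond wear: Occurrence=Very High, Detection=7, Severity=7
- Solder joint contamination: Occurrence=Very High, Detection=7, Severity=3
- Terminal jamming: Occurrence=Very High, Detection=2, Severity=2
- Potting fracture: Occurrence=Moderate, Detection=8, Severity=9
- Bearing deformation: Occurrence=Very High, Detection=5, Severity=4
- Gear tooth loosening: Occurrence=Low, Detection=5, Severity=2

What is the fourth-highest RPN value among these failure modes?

RPN = Severity × Occurrence × Detection:
  Keyway loosening: 10 × 5 × 6 = 300
  Adhesive bond wear: 7 × 9 × 7 = 441
  Solder joint contamination: 3 × 9 × 7 = 189
  Terminal jamming: 2 × 9 × 2 = 36
  Potting fracture: 9 × 5 × 8 = 360
  Bearing deformation: 4 × 9 × 5 = 180
  Gear tooth loosening: 2 × 3 × 5 = 30
Sorted descending: 441, 360, 300, 189, 180, 36, 30.
The fourth-highest RPN is 189 (Solder joint contamination).

189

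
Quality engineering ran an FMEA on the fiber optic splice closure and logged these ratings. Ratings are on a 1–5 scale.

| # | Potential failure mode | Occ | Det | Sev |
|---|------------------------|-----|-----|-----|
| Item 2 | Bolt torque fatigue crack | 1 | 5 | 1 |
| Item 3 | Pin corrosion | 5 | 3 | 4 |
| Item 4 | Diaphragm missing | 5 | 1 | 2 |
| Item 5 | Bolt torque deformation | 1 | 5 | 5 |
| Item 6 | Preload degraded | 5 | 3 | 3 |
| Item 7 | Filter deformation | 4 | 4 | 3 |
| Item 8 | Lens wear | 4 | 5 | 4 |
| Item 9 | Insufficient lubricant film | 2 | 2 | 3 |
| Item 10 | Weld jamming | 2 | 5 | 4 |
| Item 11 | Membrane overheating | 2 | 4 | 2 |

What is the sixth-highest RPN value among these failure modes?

RPN = Severity × Occurrence × Detection:
  Item 2: 1 × 1 × 5 = 5
  Item 3: 4 × 5 × 3 = 60
  Item 4: 2 × 5 × 1 = 10
  Item 5: 5 × 1 × 5 = 25
  Item 6: 3 × 5 × 3 = 45
  Item 7: 3 × 4 × 4 = 48
  Item 8: 4 × 4 × 5 = 80
  Item 9: 3 × 2 × 2 = 12
  Item 10: 4 × 2 × 5 = 40
  Item 11: 2 × 2 × 4 = 16
Sorted descending: 80, 60, 48, 45, 40, 25, 16, 12, 10, 5.
The sixth-highest RPN is 25 (Item 5).

25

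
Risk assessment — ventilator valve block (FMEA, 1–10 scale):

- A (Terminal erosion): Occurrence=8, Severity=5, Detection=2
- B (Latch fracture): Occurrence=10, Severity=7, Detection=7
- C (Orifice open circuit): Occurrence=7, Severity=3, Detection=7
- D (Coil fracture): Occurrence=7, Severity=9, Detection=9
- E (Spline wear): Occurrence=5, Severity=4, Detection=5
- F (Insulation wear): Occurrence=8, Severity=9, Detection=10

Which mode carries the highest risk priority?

F

RPN = Severity × Occurrence × Detection:
  A: 5 × 8 × 2 = 80
  B: 7 × 10 × 7 = 490
  C: 3 × 7 × 7 = 147
  D: 9 × 7 × 9 = 567
  E: 4 × 5 × 5 = 100
  F: 9 × 8 × 10 = 720
Highest RPN is 720 → F.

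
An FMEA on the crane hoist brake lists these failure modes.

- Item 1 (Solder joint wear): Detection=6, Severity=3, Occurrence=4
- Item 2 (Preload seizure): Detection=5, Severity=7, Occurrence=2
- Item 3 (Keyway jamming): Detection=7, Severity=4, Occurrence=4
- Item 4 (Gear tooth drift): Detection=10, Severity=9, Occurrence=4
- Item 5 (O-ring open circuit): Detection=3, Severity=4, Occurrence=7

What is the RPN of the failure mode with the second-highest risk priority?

112

RPN = Severity × Occurrence × Detection:
  Item 1: 3 × 4 × 6 = 72
  Item 2: 7 × 2 × 5 = 70
  Item 3: 4 × 4 × 7 = 112
  Item 4: 9 × 4 × 10 = 360
  Item 5: 4 × 7 × 3 = 84
Sorted descending: 360, 112, 84, 72, 70.
The second-highest RPN is 112 (Item 3).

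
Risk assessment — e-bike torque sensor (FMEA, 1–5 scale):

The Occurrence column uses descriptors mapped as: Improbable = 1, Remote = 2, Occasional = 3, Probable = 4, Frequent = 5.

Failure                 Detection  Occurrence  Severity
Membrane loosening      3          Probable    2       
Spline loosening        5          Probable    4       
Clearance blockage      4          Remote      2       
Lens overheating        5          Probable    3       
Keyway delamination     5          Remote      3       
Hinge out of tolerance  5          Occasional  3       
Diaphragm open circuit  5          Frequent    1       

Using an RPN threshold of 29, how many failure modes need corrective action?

RPN = Severity × Occurrence × Detection:
  Membrane loosening: 2 × 4 × 3 = 24
  Spline loosening: 4 × 4 × 5 = 80
  Clearance blockage: 2 × 2 × 4 = 16
  Lens overheating: 3 × 4 × 5 = 60
  Keyway delamination: 3 × 2 × 5 = 30
  Hinge out of tolerance: 3 × 3 × 5 = 45
  Diaphragm open circuit: 1 × 5 × 5 = 25
Modes with RPN ≥ 29: Spline loosening (80), Lens overheating (60), Keyway delamination (30), Hinge out of tolerance (45) → 4.

4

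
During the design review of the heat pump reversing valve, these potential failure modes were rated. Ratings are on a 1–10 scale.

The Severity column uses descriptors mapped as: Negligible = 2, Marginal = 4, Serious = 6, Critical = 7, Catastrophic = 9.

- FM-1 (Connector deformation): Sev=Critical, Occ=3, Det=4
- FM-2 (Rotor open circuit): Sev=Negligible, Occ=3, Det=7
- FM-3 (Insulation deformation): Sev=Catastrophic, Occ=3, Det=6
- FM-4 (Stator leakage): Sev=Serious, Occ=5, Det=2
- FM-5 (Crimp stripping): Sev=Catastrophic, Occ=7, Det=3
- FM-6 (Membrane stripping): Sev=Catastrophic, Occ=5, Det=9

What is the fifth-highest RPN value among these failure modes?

RPN = Severity × Occurrence × Detection:
  FM-1: 7 × 3 × 4 = 84
  FM-2: 2 × 3 × 7 = 42
  FM-3: 9 × 3 × 6 = 162
  FM-4: 6 × 5 × 2 = 60
  FM-5: 9 × 7 × 3 = 189
  FM-6: 9 × 5 × 9 = 405
Sorted descending: 405, 189, 162, 84, 60, 42.
The fifth-highest RPN is 60 (FM-4).

60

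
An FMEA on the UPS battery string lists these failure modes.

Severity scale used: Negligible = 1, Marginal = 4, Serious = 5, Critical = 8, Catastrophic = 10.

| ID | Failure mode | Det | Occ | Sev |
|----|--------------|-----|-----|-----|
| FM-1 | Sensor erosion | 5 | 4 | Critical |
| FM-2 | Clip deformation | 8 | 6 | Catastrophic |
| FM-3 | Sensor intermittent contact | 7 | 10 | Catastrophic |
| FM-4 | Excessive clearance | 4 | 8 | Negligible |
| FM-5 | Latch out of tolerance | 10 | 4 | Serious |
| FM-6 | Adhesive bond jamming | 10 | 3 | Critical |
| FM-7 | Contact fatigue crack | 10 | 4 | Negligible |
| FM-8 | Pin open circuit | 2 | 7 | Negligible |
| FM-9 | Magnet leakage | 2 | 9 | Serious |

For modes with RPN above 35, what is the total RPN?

RPN = Severity × Occurrence × Detection:
  FM-1: 8 × 4 × 5 = 160
  FM-2: 10 × 6 × 8 = 480
  FM-3: 10 × 10 × 7 = 700
  FM-4: 1 × 8 × 4 = 32
  FM-5: 5 × 4 × 10 = 200
  FM-6: 8 × 3 × 10 = 240
  FM-7: 1 × 4 × 10 = 40
  FM-8: 1 × 7 × 2 = 14
  FM-9: 5 × 9 × 2 = 90
RPN > 35: FM-1 (160), FM-2 (480), FM-3 (700), FM-5 (200), FM-6 (240), FM-7 (40), FM-9 (90).
Sum: 160 + 480 + 700 + 200 + 240 + 40 + 90 = 1910.

1910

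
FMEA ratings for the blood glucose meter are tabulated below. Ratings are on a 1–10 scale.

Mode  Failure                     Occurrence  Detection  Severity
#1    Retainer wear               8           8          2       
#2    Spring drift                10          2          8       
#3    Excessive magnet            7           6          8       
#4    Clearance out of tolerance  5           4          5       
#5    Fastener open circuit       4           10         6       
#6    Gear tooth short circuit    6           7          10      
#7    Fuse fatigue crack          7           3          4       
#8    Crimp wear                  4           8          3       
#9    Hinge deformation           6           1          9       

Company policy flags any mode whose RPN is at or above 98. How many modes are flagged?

RPN = Severity × Occurrence × Detection:
  #1: 2 × 8 × 8 = 128
  #2: 8 × 10 × 2 = 160
  #3: 8 × 7 × 6 = 336
  #4: 5 × 5 × 4 = 100
  #5: 6 × 4 × 10 = 240
  #6: 10 × 6 × 7 = 420
  #7: 4 × 7 × 3 = 84
  #8: 3 × 4 × 8 = 96
  #9: 9 × 6 × 1 = 54
Modes with RPN ≥ 98: #1 (128), #2 (160), #3 (336), #4 (100), #5 (240), #6 (420) → 6.

6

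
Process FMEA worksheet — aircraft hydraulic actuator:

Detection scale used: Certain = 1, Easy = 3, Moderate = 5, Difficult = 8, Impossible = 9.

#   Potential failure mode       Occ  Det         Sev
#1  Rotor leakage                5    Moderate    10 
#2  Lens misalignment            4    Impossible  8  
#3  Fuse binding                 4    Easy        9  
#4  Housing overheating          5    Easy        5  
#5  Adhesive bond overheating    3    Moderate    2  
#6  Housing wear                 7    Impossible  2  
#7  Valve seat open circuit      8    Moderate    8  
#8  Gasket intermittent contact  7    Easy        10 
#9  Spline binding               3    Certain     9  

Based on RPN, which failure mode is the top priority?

RPN = Severity × Occurrence × Detection:
  #1: 10 × 5 × 5 = 250
  #2: 8 × 4 × 9 = 288
  #3: 9 × 4 × 3 = 108
  #4: 5 × 5 × 3 = 75
  #5: 2 × 3 × 5 = 30
  #6: 2 × 7 × 9 = 126
  #7: 8 × 8 × 5 = 320
  #8: 10 × 7 × 3 = 210
  #9: 9 × 3 × 1 = 27
Highest RPN is 320 → #7.

#7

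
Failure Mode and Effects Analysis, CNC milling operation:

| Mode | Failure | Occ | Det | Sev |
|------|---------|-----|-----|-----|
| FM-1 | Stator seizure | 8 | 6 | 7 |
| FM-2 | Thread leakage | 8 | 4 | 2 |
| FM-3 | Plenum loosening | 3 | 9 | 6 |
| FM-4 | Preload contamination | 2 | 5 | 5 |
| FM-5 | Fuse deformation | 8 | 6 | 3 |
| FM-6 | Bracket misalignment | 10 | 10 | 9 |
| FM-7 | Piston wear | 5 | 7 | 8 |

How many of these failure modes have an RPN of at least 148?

4

RPN = Severity × Occurrence × Detection:
  FM-1: 7 × 8 × 6 = 336
  FM-2: 2 × 8 × 4 = 64
  FM-3: 6 × 3 × 9 = 162
  FM-4: 5 × 2 × 5 = 50
  FM-5: 3 × 8 × 6 = 144
  FM-6: 9 × 10 × 10 = 900
  FM-7: 8 × 5 × 7 = 280
Modes with RPN ≥ 148: FM-1 (336), FM-3 (162), FM-6 (900), FM-7 (280) → 4.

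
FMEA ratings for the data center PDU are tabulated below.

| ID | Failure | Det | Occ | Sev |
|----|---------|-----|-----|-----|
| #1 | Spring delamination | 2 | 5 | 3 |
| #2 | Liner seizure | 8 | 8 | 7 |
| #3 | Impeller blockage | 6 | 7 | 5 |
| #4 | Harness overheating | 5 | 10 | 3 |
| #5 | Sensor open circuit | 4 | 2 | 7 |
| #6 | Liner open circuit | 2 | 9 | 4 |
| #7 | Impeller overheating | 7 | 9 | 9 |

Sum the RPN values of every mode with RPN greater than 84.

1375

RPN = Severity × Occurrence × Detection:
  #1: 3 × 5 × 2 = 30
  #2: 7 × 8 × 8 = 448
  #3: 5 × 7 × 6 = 210
  #4: 3 × 10 × 5 = 150
  #5: 7 × 2 × 4 = 56
  #6: 4 × 9 × 2 = 72
  #7: 9 × 9 × 7 = 567
RPN > 84: #2 (448), #3 (210), #4 (150), #7 (567).
Sum: 448 + 210 + 150 + 567 = 1375.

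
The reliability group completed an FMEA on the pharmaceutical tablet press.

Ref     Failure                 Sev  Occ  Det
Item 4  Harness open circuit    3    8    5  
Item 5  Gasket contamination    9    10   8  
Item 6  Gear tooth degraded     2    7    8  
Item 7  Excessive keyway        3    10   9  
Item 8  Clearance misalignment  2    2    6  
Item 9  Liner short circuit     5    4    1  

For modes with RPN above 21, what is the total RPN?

RPN = Severity × Occurrence × Detection:
  Item 4: 3 × 8 × 5 = 120
  Item 5: 9 × 10 × 8 = 720
  Item 6: 2 × 7 × 8 = 112
  Item 7: 3 × 10 × 9 = 270
  Item 8: 2 × 2 × 6 = 24
  Item 9: 5 × 4 × 1 = 20
RPN > 21: Item 4 (120), Item 5 (720), Item 6 (112), Item 7 (270), Item 8 (24).
Sum: 120 + 720 + 112 + 270 + 24 = 1246.

1246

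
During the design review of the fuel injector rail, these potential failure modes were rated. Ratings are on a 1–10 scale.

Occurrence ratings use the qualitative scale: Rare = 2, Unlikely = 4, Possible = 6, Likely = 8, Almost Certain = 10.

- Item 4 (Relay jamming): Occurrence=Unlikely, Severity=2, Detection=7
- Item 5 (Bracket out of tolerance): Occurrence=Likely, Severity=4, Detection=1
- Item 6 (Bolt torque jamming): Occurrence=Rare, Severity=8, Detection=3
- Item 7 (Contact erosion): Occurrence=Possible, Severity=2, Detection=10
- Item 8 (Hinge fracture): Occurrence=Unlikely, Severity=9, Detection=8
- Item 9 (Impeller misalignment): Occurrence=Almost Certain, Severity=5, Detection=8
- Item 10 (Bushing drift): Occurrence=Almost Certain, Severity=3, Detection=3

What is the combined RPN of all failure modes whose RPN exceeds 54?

RPN = Severity × Occurrence × Detection:
  Item 4: 2 × 4 × 7 = 56
  Item 5: 4 × 8 × 1 = 32
  Item 6: 8 × 2 × 3 = 48
  Item 7: 2 × 6 × 10 = 120
  Item 8: 9 × 4 × 8 = 288
  Item 9: 5 × 10 × 8 = 400
  Item 10: 3 × 10 × 3 = 90
RPN > 54: Item 4 (56), Item 7 (120), Item 8 (288), Item 9 (400), Item 10 (90).
Sum: 56 + 120 + 288 + 400 + 90 = 954.

954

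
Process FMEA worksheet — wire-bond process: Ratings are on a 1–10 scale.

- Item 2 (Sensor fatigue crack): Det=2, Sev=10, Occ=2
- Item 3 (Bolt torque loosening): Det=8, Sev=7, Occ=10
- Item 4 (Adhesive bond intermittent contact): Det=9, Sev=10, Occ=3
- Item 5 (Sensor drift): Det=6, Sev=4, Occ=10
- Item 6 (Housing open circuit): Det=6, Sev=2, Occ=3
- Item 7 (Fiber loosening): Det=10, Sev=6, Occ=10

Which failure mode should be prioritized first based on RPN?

Item 7

RPN = Severity × Occurrence × Detection:
  Item 2: 10 × 2 × 2 = 40
  Item 3: 7 × 10 × 8 = 560
  Item 4: 10 × 3 × 9 = 270
  Item 5: 4 × 10 × 6 = 240
  Item 6: 2 × 3 × 6 = 36
  Item 7: 6 × 10 × 10 = 600
Highest RPN is 600 → Item 7.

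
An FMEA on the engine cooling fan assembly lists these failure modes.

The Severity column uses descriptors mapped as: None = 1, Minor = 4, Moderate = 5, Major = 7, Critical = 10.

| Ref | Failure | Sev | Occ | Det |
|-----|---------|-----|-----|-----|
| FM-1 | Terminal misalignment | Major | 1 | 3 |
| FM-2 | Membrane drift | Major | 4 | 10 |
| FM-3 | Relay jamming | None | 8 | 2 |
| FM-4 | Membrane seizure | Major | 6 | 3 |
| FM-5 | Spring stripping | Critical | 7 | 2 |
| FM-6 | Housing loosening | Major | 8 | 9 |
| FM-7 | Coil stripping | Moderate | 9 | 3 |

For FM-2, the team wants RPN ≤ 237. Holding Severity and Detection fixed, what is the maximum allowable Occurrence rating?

FM-2: S=7, O=4, D=10 → current RPN = 280.
Fixed product = 70. Need 70 × O ≤ 237, so O ≤ 237/70 = 3.39.
Maximum integer Occurrence rating = 3 (gives RPN 210; O=4 would give 280 > 237).

3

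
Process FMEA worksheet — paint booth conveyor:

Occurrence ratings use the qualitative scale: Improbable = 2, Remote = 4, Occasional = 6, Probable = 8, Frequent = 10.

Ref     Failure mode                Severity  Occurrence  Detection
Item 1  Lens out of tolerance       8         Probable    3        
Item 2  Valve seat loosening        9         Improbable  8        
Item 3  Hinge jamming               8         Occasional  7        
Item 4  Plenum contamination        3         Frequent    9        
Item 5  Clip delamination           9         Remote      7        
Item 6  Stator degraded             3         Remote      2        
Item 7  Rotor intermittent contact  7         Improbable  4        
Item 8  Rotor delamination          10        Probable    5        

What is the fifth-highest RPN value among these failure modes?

RPN = Severity × Occurrence × Detection:
  Item 1: 8 × 8 × 3 = 192
  Item 2: 9 × 2 × 8 = 144
  Item 3: 8 × 6 × 7 = 336
  Item 4: 3 × 10 × 9 = 270
  Item 5: 9 × 4 × 7 = 252
  Item 6: 3 × 4 × 2 = 24
  Item 7: 7 × 2 × 4 = 56
  Item 8: 10 × 8 × 5 = 400
Sorted descending: 400, 336, 270, 252, 192, 144, 56, 24.
The fifth-highest RPN is 192 (Item 1).

192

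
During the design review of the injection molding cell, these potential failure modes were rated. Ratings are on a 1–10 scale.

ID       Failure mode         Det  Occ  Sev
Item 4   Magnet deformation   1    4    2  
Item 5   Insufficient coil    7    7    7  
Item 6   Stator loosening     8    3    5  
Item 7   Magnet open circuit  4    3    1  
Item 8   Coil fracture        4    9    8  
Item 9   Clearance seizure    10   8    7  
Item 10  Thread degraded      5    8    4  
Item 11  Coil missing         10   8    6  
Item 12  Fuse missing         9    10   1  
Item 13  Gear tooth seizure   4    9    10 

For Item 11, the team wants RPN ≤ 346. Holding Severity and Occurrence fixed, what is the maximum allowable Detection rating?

Item 11: S=6, O=8, D=10 → current RPN = 480.
Fixed product = 48. Need 48 × D ≤ 346, so D ≤ 346/48 = 7.21.
Maximum integer Detection rating = 7 (gives RPN 336; D=8 would give 384 > 346).

7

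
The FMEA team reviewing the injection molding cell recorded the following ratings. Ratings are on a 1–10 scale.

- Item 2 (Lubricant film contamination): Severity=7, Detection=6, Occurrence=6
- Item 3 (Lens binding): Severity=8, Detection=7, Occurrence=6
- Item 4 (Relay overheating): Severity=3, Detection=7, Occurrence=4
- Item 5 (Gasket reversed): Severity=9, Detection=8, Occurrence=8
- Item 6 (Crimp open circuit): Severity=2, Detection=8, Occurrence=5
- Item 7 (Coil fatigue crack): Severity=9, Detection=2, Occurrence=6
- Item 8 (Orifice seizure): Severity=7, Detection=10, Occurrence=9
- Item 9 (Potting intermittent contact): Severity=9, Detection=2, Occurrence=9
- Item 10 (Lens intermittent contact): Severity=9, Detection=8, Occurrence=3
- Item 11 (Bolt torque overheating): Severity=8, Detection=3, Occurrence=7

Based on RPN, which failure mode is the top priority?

RPN = Severity × Occurrence × Detection:
  Item 2: 7 × 6 × 6 = 252
  Item 3: 8 × 6 × 7 = 336
  Item 4: 3 × 4 × 7 = 84
  Item 5: 9 × 8 × 8 = 576
  Item 6: 2 × 5 × 8 = 80
  Item 7: 9 × 6 × 2 = 108
  Item 8: 7 × 9 × 10 = 630
  Item 9: 9 × 9 × 2 = 162
  Item 10: 9 × 3 × 8 = 216
  Item 11: 8 × 7 × 3 = 168
Highest RPN is 630 → Item 8.

Item 8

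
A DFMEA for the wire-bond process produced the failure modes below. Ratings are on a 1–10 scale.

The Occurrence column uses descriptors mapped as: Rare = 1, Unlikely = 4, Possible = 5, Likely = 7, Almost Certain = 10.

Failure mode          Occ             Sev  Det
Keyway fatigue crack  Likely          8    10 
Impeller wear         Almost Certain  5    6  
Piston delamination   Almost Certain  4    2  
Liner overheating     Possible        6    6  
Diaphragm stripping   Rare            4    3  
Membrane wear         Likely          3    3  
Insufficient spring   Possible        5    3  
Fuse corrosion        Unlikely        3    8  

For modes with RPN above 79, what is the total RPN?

1216

RPN = Severity × Occurrence × Detection:
  Keyway fatigue crack: 8 × 7 × 10 = 560
  Impeller wear: 5 × 10 × 6 = 300
  Piston delamination: 4 × 10 × 2 = 80
  Liner overheating: 6 × 5 × 6 = 180
  Diaphragm stripping: 4 × 1 × 3 = 12
  Membrane wear: 3 × 7 × 3 = 63
  Insufficient spring: 5 × 5 × 3 = 75
  Fuse corrosion: 3 × 4 × 8 = 96
RPN > 79: Keyway fatigue crack (560), Impeller wear (300), Piston delamination (80), Liner overheating (180), Fuse corrosion (96).
Sum: 560 + 300 + 80 + 180 + 96 = 1216.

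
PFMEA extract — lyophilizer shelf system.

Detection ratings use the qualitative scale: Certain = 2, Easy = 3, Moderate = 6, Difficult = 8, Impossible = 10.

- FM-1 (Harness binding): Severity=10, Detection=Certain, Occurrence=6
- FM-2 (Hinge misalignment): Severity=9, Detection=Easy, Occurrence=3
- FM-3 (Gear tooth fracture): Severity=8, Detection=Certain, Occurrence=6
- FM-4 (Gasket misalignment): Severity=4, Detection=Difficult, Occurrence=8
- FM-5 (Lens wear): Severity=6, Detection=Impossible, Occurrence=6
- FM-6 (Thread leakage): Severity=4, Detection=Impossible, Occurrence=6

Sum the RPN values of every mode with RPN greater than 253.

RPN = Severity × Occurrence × Detection:
  FM-1: 10 × 6 × 2 = 120
  FM-2: 9 × 3 × 3 = 81
  FM-3: 8 × 6 × 2 = 96
  FM-4: 4 × 8 × 8 = 256
  FM-5: 6 × 6 × 10 = 360
  FM-6: 4 × 6 × 10 = 240
RPN > 253: FM-4 (256), FM-5 (360).
Sum: 256 + 360 = 616.

616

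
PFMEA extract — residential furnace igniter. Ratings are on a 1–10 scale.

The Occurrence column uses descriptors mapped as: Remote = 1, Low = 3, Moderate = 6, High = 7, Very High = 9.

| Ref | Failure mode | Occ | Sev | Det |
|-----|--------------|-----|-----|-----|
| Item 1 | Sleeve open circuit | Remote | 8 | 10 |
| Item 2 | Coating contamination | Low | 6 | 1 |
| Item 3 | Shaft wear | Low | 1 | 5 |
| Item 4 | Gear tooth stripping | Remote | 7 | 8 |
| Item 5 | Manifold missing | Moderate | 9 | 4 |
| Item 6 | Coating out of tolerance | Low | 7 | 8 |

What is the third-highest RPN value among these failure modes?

80

RPN = Severity × Occurrence × Detection:
  Item 1: 8 × 1 × 10 = 80
  Item 2: 6 × 3 × 1 = 18
  Item 3: 1 × 3 × 5 = 15
  Item 4: 7 × 1 × 8 = 56
  Item 5: 9 × 6 × 4 = 216
  Item 6: 7 × 3 × 8 = 168
Sorted descending: 216, 168, 80, 56, 18, 15.
The third-highest RPN is 80 (Item 1).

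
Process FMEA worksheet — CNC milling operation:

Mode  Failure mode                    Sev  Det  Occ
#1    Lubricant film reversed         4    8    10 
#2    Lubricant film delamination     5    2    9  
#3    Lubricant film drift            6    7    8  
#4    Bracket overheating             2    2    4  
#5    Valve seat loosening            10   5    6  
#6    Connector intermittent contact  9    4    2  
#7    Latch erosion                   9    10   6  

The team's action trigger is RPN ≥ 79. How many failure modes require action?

RPN = Severity × Occurrence × Detection:
  #1: 4 × 10 × 8 = 320
  #2: 5 × 9 × 2 = 90
  #3: 6 × 8 × 7 = 336
  #4: 2 × 4 × 2 = 16
  #5: 10 × 6 × 5 = 300
  #6: 9 × 2 × 4 = 72
  #7: 9 × 6 × 10 = 540
Modes with RPN ≥ 79: #1 (320), #2 (90), #3 (336), #5 (300), #7 (540) → 5.

5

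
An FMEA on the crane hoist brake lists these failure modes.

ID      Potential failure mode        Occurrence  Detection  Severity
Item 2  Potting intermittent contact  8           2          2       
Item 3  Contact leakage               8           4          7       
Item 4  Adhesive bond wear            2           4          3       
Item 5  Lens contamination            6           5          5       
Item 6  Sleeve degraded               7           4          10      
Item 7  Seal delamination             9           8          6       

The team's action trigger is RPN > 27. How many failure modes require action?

5

RPN = Severity × Occurrence × Detection:
  Item 2: 2 × 8 × 2 = 32
  Item 3: 7 × 8 × 4 = 224
  Item 4: 3 × 2 × 4 = 24
  Item 5: 5 × 6 × 5 = 150
  Item 6: 10 × 7 × 4 = 280
  Item 7: 6 × 9 × 8 = 432
Modes with RPN > 27: Item 2 (32), Item 3 (224), Item 5 (150), Item 6 (280), Item 7 (432) → 5.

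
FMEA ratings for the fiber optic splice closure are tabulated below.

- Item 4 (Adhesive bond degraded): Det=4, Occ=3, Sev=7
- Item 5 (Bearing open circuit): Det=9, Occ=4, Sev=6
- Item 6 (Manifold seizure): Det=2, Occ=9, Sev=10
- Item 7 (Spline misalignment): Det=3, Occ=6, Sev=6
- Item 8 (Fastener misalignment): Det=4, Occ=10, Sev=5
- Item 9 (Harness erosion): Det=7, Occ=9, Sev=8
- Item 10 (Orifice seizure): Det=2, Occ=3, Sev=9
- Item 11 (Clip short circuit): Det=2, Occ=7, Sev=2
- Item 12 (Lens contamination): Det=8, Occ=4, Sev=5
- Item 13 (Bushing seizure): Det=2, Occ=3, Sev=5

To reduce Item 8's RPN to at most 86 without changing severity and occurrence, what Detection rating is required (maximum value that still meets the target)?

1

Item 8: S=5, O=10, D=4 → current RPN = 200.
Fixed product = 50. Need 50 × D ≤ 86, so D ≤ 86/50 = 1.72.
Maximum integer Detection rating = 1 (gives RPN 50; D=2 would give 100 > 86).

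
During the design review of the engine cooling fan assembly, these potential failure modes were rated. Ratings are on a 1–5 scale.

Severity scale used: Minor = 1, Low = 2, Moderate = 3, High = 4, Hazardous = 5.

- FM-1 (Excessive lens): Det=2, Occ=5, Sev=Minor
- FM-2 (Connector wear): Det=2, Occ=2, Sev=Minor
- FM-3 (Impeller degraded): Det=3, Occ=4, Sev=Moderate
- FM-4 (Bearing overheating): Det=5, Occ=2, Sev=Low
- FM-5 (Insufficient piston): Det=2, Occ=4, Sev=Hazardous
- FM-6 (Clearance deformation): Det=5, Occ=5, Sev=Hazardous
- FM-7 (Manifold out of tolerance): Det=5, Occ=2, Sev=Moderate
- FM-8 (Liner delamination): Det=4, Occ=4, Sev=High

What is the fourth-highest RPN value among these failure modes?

RPN = Severity × Occurrence × Detection:
  FM-1: 1 × 5 × 2 = 10
  FM-2: 1 × 2 × 2 = 4
  FM-3: 3 × 4 × 3 = 36
  FM-4: 2 × 2 × 5 = 20
  FM-5: 5 × 4 × 2 = 40
  FM-6: 5 × 5 × 5 = 125
  FM-7: 3 × 2 × 5 = 30
  FM-8: 4 × 4 × 4 = 64
Sorted descending: 125, 64, 40, 36, 30, 20, 10, 4.
The fourth-highest RPN is 36 (FM-3).

36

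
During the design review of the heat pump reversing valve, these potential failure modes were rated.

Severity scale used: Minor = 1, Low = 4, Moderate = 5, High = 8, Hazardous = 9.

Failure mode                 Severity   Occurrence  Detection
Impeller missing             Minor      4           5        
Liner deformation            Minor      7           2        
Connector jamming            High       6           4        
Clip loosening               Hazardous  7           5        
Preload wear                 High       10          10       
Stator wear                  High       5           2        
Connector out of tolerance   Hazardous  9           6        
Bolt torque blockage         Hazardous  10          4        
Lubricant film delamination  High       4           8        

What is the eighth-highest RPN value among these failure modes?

20

RPN = Severity × Occurrence × Detection:
  Impeller missing: 1 × 4 × 5 = 20
  Liner deformation: 1 × 7 × 2 = 14
  Connector jamming: 8 × 6 × 4 = 192
  Clip loosening: 9 × 7 × 5 = 315
  Preload wear: 8 × 10 × 10 = 800
  Stator wear: 8 × 5 × 2 = 80
  Connector out of tolerance: 9 × 9 × 6 = 486
  Bolt torque blockage: 9 × 10 × 4 = 360
  Lubricant film delamination: 8 × 4 × 8 = 256
Sorted descending: 800, 486, 360, 315, 256, 192, 80, 20, 14.
The eighth-highest RPN is 20 (Impeller missing).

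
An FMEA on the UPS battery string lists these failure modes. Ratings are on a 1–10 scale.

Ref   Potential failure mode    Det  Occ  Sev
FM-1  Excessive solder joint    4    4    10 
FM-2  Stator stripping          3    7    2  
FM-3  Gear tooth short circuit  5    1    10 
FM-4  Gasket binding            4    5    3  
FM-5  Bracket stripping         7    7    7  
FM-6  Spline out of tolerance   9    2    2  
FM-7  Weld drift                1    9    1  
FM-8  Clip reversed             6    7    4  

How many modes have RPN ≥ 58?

RPN = Severity × Occurrence × Detection:
  FM-1: 10 × 4 × 4 = 160
  FM-2: 2 × 7 × 3 = 42
  FM-3: 10 × 1 × 5 = 50
  FM-4: 3 × 5 × 4 = 60
  FM-5: 7 × 7 × 7 = 343
  FM-6: 2 × 2 × 9 = 36
  FM-7: 1 × 9 × 1 = 9
  FM-8: 4 × 7 × 6 = 168
Modes with RPN ≥ 58: FM-1 (160), FM-4 (60), FM-5 (343), FM-8 (168) → 4.

4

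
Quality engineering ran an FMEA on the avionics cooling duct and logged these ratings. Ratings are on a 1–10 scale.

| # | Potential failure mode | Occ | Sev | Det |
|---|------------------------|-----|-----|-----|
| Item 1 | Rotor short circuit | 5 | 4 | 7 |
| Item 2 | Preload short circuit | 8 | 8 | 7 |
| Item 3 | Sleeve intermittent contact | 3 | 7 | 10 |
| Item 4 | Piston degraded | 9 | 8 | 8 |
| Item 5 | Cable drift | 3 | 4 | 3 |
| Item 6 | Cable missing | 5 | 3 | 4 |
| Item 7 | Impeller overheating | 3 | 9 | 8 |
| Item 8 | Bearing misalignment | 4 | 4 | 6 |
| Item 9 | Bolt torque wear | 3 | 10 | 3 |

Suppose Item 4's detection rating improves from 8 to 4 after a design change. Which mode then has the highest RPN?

Item 2

RPN = Severity × Occurrence × Detection:
  Item 1: 4 × 5 × 7 = 140
  Item 2: 8 × 8 × 7 = 448
  Item 3: 7 × 3 × 10 = 210
  Item 4: 8 × 9 × 8 = 576
  Item 5: 4 × 3 × 3 = 36
  Item 6: 3 × 5 × 4 = 60
  Item 7: 9 × 3 × 8 = 216
  Item 8: 4 × 4 × 6 = 96
  Item 9: 10 × 3 × 3 = 90
After action: Item 4 → 8 × 9 × 4 = 288.
Revised RPNs: Item 2=448, Item 4=288, Item 7=216, Item 3=210, Item 1=140, Item 8=96, Item 9=90, Item 6=60, Item 5=36.
Highest is now Item 2 (448).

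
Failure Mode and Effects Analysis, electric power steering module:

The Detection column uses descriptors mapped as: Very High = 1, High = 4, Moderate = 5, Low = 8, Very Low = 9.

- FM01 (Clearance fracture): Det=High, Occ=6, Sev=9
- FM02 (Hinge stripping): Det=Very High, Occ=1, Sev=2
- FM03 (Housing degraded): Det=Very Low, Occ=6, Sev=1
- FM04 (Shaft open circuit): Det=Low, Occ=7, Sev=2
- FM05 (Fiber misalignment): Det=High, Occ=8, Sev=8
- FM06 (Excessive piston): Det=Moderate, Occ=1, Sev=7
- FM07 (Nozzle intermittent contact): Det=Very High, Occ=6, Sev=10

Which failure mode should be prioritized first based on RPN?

RPN = Severity × Occurrence × Detection:
  FM01: 9 × 6 × 4 = 216
  FM02: 2 × 1 × 1 = 2
  FM03: 1 × 6 × 9 = 54
  FM04: 2 × 7 × 8 = 112
  FM05: 8 × 8 × 4 = 256
  FM06: 7 × 1 × 5 = 35
  FM07: 10 × 6 × 1 = 60
Highest RPN is 256 → FM05.

FM05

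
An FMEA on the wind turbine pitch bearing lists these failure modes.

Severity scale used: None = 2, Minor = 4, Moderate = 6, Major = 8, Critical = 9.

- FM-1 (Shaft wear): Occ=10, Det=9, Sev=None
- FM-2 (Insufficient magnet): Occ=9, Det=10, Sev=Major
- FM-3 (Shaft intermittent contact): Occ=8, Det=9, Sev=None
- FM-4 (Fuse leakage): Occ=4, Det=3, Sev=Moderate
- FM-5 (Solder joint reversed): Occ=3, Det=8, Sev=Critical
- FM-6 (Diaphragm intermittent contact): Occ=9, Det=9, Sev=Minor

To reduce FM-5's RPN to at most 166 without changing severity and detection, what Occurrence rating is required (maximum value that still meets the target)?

FM-5: S=9, O=3, D=8 → current RPN = 216.
Fixed product = 72. Need 72 × O ≤ 166, so O ≤ 166/72 = 2.31.
Maximum integer Occurrence rating = 2 (gives RPN 144; O=3 would give 216 > 166).

2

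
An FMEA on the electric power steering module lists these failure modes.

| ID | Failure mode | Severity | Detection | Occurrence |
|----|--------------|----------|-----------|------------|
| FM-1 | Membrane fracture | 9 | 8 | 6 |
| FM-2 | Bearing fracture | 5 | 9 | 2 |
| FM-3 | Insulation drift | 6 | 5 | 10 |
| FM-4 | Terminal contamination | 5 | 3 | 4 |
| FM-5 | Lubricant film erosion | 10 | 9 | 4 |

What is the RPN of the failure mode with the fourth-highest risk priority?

90

RPN = Severity × Occurrence × Detection:
  FM-1: 9 × 6 × 8 = 432
  FM-2: 5 × 2 × 9 = 90
  FM-3: 6 × 10 × 5 = 300
  FM-4: 5 × 4 × 3 = 60
  FM-5: 10 × 4 × 9 = 360
Sorted descending: 432, 360, 300, 90, 60.
The fourth-highest RPN is 90 (FM-2).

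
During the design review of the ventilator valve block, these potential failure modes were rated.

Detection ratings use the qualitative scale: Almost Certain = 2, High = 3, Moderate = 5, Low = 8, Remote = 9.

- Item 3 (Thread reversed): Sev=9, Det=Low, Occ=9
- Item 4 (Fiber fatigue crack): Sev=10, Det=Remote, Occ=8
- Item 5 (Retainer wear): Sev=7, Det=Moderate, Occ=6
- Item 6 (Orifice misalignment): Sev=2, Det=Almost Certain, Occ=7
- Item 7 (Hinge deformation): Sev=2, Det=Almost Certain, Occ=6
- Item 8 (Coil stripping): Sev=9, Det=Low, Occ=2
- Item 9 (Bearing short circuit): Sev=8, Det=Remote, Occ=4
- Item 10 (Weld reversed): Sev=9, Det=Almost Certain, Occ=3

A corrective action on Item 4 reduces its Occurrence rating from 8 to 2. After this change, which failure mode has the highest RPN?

RPN = Severity × Occurrence × Detection:
  Item 3: 9 × 9 × 8 = 648
  Item 4: 10 × 8 × 9 = 720
  Item 5: 7 × 6 × 5 = 210
  Item 6: 2 × 7 × 2 = 28
  Item 7: 2 × 6 × 2 = 24
  Item 8: 9 × 2 × 8 = 144
  Item 9: 8 × 4 × 9 = 288
  Item 10: 9 × 3 × 2 = 54
After action: Item 4 → 10 × 2 × 9 = 180.
Revised RPNs: Item 3=648, Item 9=288, Item 5=210, Item 4=180, Item 8=144, Item 10=54, Item 6=28, Item 7=24.
Highest is now Item 3 (648).

Item 3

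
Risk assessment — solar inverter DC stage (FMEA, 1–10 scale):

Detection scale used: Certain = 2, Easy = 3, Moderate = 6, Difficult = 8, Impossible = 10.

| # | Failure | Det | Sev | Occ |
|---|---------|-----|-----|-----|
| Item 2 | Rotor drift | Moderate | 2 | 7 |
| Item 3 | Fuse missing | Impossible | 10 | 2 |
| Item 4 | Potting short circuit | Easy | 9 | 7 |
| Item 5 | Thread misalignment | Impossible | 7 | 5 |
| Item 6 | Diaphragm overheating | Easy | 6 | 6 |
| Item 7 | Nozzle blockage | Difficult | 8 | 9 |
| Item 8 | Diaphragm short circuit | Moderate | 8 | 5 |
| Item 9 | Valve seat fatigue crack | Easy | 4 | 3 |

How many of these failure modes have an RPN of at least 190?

RPN = Severity × Occurrence × Detection:
  Item 2: 2 × 7 × 6 = 84
  Item 3: 10 × 2 × 10 = 200
  Item 4: 9 × 7 × 3 = 189
  Item 5: 7 × 5 × 10 = 350
  Item 6: 6 × 6 × 3 = 108
  Item 7: 8 × 9 × 8 = 576
  Item 8: 8 × 5 × 6 = 240
  Item 9: 4 × 3 × 3 = 36
Modes with RPN ≥ 190: Item 3 (200), Item 5 (350), Item 7 (576), Item 8 (240) → 4.

4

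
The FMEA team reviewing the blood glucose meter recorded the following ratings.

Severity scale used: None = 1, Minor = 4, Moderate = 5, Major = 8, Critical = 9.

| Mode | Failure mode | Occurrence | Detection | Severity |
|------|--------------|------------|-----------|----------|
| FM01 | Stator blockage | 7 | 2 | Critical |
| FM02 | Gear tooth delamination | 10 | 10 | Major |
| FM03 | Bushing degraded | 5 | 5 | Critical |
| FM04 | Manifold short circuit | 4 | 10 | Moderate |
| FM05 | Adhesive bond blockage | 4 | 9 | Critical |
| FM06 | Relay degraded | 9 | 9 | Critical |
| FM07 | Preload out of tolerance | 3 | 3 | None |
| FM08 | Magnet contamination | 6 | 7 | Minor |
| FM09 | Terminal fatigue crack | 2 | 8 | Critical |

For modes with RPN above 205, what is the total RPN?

2078

RPN = Severity × Occurrence × Detection:
  FM01: 9 × 7 × 2 = 126
  FM02: 8 × 10 × 10 = 800
  FM03: 9 × 5 × 5 = 225
  FM04: 5 × 4 × 10 = 200
  FM05: 9 × 4 × 9 = 324
  FM06: 9 × 9 × 9 = 729
  FM07: 1 × 3 × 3 = 9
  FM08: 4 × 6 × 7 = 168
  FM09: 9 × 2 × 8 = 144
RPN > 205: FM02 (800), FM03 (225), FM05 (324), FM06 (729).
Sum: 800 + 225 + 324 + 729 = 2078.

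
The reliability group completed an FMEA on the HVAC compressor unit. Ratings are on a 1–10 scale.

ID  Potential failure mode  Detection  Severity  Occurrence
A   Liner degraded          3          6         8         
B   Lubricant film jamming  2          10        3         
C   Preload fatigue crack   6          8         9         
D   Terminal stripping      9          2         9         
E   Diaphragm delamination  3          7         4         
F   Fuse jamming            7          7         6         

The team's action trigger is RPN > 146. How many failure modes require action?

3

RPN = Severity × Occurrence × Detection:
  A: 6 × 8 × 3 = 144
  B: 10 × 3 × 2 = 60
  C: 8 × 9 × 6 = 432
  D: 2 × 9 × 9 = 162
  E: 7 × 4 × 3 = 84
  F: 7 × 6 × 7 = 294
Modes with RPN > 146: C (432), D (162), F (294) → 3.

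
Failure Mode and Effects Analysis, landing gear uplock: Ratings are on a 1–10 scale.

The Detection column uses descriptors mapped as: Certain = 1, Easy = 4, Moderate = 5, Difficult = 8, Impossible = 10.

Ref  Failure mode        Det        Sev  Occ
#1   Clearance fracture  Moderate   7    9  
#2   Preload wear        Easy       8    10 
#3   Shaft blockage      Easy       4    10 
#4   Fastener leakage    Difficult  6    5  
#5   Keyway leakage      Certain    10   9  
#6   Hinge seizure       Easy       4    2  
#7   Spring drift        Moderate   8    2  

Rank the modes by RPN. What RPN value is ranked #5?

90

RPN = Severity × Occurrence × Detection:
  #1: 7 × 9 × 5 = 315
  #2: 8 × 10 × 4 = 320
  #3: 4 × 10 × 4 = 160
  #4: 6 × 5 × 8 = 240
  #5: 10 × 9 × 1 = 90
  #6: 4 × 2 × 4 = 32
  #7: 8 × 2 × 5 = 80
Sorted descending: 320, 315, 240, 160, 90, 80, 32.
The fifth-highest RPN is 90 (#5).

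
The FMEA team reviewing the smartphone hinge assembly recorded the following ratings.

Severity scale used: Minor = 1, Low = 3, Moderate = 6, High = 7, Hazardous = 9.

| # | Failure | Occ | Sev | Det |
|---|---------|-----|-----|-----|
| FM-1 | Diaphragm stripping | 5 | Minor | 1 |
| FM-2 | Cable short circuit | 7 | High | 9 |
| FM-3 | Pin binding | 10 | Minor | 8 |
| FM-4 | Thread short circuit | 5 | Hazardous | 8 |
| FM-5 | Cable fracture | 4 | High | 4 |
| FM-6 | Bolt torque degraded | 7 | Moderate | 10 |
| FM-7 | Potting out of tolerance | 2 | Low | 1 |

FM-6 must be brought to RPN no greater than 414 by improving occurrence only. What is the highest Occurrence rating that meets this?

6

FM-6: S=6, O=7, D=10 → current RPN = 420.
Fixed product = 60. Need 60 × O ≤ 414, so O ≤ 414/60 = 6.90.
Maximum integer Occurrence rating = 6 (gives RPN 360; O=7 would give 420 > 414).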